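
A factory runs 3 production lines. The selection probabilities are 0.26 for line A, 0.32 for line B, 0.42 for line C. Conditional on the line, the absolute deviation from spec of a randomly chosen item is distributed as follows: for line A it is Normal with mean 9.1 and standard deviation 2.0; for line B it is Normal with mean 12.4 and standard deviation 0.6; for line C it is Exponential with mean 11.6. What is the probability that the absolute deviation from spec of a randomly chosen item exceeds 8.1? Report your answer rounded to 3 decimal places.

Conditional on each line, P(X > 8.1): A: 0.691462; B: 1; C: 0.497442.
By total probability, P(X > 8.1) = 0.26·0.691462 + 0.32·1 + 0.42·0.497442 = 0.708706.

0.709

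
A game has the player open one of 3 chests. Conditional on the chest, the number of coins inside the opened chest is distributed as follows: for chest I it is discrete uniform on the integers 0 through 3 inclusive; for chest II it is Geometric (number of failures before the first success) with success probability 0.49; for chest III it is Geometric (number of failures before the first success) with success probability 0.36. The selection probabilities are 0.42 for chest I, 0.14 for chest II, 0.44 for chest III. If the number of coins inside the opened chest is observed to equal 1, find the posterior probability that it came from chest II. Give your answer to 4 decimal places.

0.1450

Likelihoods P(X=1 | ·): I: 0.25; II: 0.2499; III: 0.2304.
Posterior ∝ prior × likelihood. Numerator for II: 0.14·0.2499 = 0.034986.
Normalizing constant: 0.42·0.25 + 0.14·0.2499 + 0.44·0.2304 = 0.241362.
P(II | observation) = 0.034986 / 0.241362 = 0.144952.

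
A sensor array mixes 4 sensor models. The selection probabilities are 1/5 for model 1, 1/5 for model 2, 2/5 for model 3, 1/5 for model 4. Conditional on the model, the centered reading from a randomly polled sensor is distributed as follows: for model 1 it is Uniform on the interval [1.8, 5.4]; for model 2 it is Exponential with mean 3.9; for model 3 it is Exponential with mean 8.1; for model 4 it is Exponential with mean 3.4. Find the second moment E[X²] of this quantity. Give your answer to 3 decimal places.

66.004

For each component E[X²] = Var + (mean)², giving 1: 14.04; 2: 30.42; 3: 131.22; 4: 23.12.
Overall E[X²] = 0.2·14.04 + 0.2·30.42 + 0.4·131.22 + 0.2·23.12 = 66.004.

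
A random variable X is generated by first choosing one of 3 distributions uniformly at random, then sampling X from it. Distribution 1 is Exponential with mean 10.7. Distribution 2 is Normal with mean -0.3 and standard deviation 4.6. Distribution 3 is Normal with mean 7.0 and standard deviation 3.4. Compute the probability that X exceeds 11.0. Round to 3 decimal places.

0.161

Conditional on each component, P(X > 11.0): 1: 0.357708; 2: 0.00701447; 3: 0.119703.
By total probability, P(X > 11.0) = 0.333333·0.357708 + 0.333333·0.00701447 + 0.333333·0.119703 = 0.161475.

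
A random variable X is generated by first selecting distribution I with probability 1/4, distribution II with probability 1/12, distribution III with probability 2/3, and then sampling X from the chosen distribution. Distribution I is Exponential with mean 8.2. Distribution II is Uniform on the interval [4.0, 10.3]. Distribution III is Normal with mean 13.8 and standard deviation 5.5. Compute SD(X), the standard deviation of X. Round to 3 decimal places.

6.705

Per component, I: μ=8.2, E[X²]=134.48; II: μ=7.15, E[X²]=54.43; III: μ=13.8, E[X²]=220.69.
E[X] = 0.25·8.2 + 0.0833333·7.15 + 0.666667·13.8 = 11.8458.
E[X²] = 0.25·134.48 + 0.0833333·54.43 + 0.666667·220.69 = 185.282.
Var(X) = E[X²] − (E[X])² = 185.282 − 140.324 = 44.9587.
SD(X) = √44.9587 = 6.70513.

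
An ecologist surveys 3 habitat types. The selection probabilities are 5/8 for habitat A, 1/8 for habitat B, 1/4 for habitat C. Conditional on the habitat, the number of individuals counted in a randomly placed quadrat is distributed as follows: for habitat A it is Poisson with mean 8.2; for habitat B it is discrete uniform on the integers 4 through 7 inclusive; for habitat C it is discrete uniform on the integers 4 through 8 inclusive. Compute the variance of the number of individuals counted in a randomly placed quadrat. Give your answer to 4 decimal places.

7.1148

Per component, A: μ=8.2, E[X²]=75.44; B: μ=5.5, E[X²]=31.5; C: μ=6, E[X²]=38.
E[X] = 0.625·8.2 + 0.125·5.5 + 0.25·6 = 7.3125.
E[X²] = 0.625·75.44 + 0.125·31.5 + 0.25·38 = 60.5875.
Var(X) = E[X²] − (E[X])² = 60.5875 − 53.4727 = 7.11484.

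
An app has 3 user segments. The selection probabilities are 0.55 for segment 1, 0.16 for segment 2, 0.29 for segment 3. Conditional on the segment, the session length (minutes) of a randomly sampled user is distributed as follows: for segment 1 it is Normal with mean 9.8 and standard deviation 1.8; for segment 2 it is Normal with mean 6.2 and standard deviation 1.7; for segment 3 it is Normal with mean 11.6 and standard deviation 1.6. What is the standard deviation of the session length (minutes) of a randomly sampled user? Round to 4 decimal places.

2.4489

Per component, 1: μ=9.8, E[X²]=99.28; 2: μ=6.2, E[X²]=41.33; 3: μ=11.6, E[X²]=137.12.
E[X] = 0.55·9.8 + 0.16·6.2 + 0.29·11.6 = 9.746.
E[X²] = 0.55·99.28 + 0.16·41.33 + 0.29·137.12 = 100.982.
Var(X) = E[X²] − (E[X])² = 100.982 − 94.9845 = 5.99708.
SD(X) = √5.99708 = 2.44889.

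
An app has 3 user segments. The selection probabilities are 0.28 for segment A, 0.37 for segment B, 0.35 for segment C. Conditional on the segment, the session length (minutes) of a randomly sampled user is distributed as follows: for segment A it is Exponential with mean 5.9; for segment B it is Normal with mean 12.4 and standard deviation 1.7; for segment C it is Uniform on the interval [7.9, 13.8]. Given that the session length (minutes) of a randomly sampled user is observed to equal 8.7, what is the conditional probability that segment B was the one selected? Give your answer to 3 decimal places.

Likelihoods f(8.7 | ·): A: 0.0387925; B: 0.02197; C: 0.169492.
Posterior ∝ prior × likelihood. Numerator for B: 0.37·0.02197 = 0.00812889.
Normalizing constant: 0.28·0.0387925 + 0.37·0.02197 + 0.35·0.169492 = 0.0783128.
P(B | observation) = 0.00812889 / 0.0783128 = 0.1038.

0.104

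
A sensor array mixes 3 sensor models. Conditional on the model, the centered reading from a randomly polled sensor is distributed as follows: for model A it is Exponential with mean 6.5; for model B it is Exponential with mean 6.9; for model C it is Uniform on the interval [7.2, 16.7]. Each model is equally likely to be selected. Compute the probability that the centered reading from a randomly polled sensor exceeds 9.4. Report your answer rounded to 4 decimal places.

0.4200

Conditional on each model, P(X > 9.4): A: 0.235474; B: 0.256066; C: 0.768421.
By total probability, P(X > 9.4) = 0.333333·0.235474 + 0.333333·0.256066 + 0.333333·0.768421 = 0.419987.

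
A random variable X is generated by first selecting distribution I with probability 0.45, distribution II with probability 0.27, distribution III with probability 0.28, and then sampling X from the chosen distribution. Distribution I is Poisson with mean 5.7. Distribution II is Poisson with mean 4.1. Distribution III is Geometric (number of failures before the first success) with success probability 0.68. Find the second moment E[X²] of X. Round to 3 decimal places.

For each component E[X²] = Var + (mean)², giving I: 38.19; II: 20.91; III: 0.913495.
Overall E[X²] = 0.45·38.19 + 0.27·20.91 + 0.28·0.913495 = 23.087.

23.087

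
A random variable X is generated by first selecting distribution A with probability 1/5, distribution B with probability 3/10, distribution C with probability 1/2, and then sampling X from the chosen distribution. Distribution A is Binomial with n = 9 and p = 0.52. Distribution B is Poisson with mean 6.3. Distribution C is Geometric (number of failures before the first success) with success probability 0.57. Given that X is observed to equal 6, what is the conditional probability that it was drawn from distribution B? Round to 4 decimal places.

0.5539

Likelihoods P(X=6 | ·): A: 0.183664; B: 0.159461; C: 0.00360318.
Posterior ∝ prior × likelihood. Numerator for B: 0.3·0.159461 = 0.0478384.
Normalizing constant: 0.2·0.183664 + 0.3·0.159461 + 0.5·0.00360318 = 0.0863727.
P(B | observation) = 0.0478384 / 0.0863727 = 0.55386.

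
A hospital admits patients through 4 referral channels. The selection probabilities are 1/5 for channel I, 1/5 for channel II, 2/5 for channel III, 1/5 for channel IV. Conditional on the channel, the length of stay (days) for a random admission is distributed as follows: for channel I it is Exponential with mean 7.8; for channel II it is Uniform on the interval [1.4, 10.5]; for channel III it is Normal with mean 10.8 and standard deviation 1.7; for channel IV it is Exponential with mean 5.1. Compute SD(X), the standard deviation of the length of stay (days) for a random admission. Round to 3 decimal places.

Per component, I: μ=7.8, E[X²]=121.68; II: μ=5.95, E[X²]=42.3033; III: μ=10.8, E[X²]=119.53; IV: μ=5.1, E[X²]=52.02.
E[X] = 0.2·7.8 + 0.2·5.95 + 0.4·10.8 + 0.2·5.1 = 8.09.
E[X²] = 0.2·121.68 + 0.2·42.3033 + 0.4·119.53 + 0.2·52.02 = 91.0127.
Var(X) = E[X²] − (E[X])² = 91.0127 − 65.4481 = 25.5646.
SD(X) = √25.5646 = 5.05614.

5.056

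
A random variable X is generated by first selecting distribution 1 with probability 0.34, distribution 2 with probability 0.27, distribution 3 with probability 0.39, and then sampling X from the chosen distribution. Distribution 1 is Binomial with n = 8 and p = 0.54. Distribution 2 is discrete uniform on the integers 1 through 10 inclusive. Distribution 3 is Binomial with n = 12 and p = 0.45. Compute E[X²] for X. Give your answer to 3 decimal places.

29.947

For each component E[X²] = Var + (mean)², giving 1: 20.6496; 2: 38.5; 3: 32.13.
Overall E[X²] = 0.34·20.6496 + 0.27·38.5 + 0.39·32.13 = 29.9466.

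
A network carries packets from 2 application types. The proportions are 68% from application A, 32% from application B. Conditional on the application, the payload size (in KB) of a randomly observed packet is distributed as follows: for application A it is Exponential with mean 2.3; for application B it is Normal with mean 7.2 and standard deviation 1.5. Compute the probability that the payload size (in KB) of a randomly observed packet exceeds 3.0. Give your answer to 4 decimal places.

Conditional on each application, P(X > 3.0): A: 0.271349; B: 0.997445.
By total probability, P(X > 3.0) = 0.68·0.271349 + 0.32·0.997445 = 0.5037.

0.5037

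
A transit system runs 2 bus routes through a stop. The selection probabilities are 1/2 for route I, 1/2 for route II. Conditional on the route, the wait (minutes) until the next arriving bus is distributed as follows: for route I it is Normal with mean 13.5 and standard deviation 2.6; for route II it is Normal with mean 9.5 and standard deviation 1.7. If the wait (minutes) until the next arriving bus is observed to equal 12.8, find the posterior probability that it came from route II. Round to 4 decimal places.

Likelihoods f(12.8 | ·): I: 0.147978; II: 0.0356627.
Posterior ∝ prior × likelihood. Numerator for II: 0.5·0.0356627 = 0.0178314.
Normalizing constant: 0.5·0.147978 + 0.5·0.0356627 = 0.0918203.
P(II | observation) = 0.0178314 / 0.0918203 = 0.194198.

0.1942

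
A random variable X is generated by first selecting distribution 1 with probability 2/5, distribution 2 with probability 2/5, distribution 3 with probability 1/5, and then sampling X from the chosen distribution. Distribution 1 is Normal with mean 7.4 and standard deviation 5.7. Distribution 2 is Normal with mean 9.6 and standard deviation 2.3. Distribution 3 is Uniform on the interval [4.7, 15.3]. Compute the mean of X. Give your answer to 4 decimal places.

8.8000

Component means — 1: 7.4; 2: 9.6; 3: 10.
E[X] = 0.4·7.4 + 0.4·9.6 + 0.2·10 = 8.8.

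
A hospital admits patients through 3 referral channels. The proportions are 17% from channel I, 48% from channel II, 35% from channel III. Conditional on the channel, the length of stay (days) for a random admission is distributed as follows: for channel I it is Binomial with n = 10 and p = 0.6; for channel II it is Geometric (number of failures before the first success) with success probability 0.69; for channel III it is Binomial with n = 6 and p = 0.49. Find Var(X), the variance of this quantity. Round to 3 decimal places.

5.359

Per component, I: μ=6, E[X²]=38.4; II: μ=0.449275, E[X²]=0.852972; III: μ=2.94, E[X²]=10.143.
E[X] = 0.17·6 + 0.48·0.449275 + 0.35·2.94 = 2.26465.
E[X²] = 0.17·38.4 + 0.48·0.852972 + 0.35·10.143 = 10.4875.
Var(X) = E[X²] − (E[X])² = 10.4875 − 5.12865 = 5.35883.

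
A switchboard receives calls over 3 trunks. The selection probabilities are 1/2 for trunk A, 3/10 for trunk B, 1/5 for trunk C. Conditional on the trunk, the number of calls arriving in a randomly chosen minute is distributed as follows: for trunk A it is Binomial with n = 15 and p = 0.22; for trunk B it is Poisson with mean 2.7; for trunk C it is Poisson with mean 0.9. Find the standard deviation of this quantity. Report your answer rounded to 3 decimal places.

Per component, A: μ=3.3, E[X²]=13.464; B: μ=2.7, E[X²]=9.99; C: μ=0.9, E[X²]=1.71.
E[X] = 0.5·3.3 + 0.3·2.7 + 0.2·0.9 = 2.64.
E[X²] = 0.5·13.464 + 0.3·9.99 + 0.2·1.71 = 10.071.
Var(X) = E[X²] − (E[X])² = 10.071 − 6.9696 = 3.1014.
SD(X) = √3.1014 = 1.76108.

1.761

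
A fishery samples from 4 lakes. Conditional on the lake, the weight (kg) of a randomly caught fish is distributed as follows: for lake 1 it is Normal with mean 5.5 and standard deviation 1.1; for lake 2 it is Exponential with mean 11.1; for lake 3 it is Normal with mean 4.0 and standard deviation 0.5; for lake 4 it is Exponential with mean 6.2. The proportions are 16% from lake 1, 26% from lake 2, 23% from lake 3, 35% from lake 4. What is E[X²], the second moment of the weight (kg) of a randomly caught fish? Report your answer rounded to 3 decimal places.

For each component E[X²] = Var + (mean)², giving 1: 31.46; 2: 246.42; 3: 16.25; 4: 76.88.
Overall E[X²] = 0.16·31.46 + 0.26·246.42 + 0.23·16.25 + 0.35·76.88 = 99.7483.

99.748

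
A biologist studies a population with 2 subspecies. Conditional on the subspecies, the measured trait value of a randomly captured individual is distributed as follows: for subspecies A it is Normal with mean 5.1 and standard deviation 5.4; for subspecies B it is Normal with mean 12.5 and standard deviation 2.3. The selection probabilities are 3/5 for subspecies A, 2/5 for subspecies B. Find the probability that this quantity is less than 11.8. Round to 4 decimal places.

Conditional on each subspecies, P(X < 11.8): A: 0.892649; B: 0.380431.
By total probability, P(X < 11.8) = 0.6·0.892649 + 0.4·0.380431 = 0.687762.

0.6878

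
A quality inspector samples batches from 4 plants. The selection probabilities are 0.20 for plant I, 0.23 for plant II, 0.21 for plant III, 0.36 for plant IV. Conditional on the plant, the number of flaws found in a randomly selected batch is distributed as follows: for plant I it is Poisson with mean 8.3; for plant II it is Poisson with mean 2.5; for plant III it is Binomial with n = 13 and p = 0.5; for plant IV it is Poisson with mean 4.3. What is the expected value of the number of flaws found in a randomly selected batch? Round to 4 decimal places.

Component means — I: 8.3; II: 2.5; III: 6.5; IV: 4.3.
E[X] = 0.2·8.3 + 0.23·2.5 + 0.21·6.5 + 0.36·4.3 = 5.148.

5.1480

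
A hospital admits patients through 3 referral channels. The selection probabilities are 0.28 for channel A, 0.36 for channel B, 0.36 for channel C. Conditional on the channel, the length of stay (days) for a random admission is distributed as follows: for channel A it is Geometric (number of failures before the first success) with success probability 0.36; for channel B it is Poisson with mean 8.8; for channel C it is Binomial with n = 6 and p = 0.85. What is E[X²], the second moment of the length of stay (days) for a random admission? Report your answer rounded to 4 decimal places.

For each component E[X²] = Var + (mean)², giving A: 8.09877; B: 86.24; C: 26.775.
Overall E[X²] = 0.28·8.09877 + 0.36·86.24 + 0.36·26.775 = 42.9531.

42.9531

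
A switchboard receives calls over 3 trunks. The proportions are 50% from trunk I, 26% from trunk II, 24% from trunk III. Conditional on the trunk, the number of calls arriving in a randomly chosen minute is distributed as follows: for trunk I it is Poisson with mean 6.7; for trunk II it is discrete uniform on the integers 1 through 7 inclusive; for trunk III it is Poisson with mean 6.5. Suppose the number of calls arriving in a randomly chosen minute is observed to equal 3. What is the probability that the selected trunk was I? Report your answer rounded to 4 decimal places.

0.3651

Likelihoods P(X=3 | ·): I: 0.0617021; II: 0.142857; III: 0.0688137.
Posterior ∝ prior × likelihood. Numerator for I: 0.5·0.0617021 = 0.0308511.
Normalizing constant: 0.5·0.0617021 + 0.26·0.142857 + 0.24·0.0688137 = 0.0845092.
P(I | observation) = 0.0308511 / 0.0845092 = 0.365062.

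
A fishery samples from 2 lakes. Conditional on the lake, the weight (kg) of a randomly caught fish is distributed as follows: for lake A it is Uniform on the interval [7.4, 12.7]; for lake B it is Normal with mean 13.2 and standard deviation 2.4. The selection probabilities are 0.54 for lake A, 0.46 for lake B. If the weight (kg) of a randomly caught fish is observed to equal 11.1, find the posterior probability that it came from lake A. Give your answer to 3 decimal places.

Likelihoods f(11.1 | ·): A: 0.188679; B: 0.113356.
Posterior ∝ prior × likelihood. Numerator for A: 0.54·0.188679 = 0.101887.
Normalizing constant: 0.54·0.188679 + 0.46·0.113356 = 0.154031.
P(A | observation) = 0.101887 / 0.154031 = 0.661471.

0.661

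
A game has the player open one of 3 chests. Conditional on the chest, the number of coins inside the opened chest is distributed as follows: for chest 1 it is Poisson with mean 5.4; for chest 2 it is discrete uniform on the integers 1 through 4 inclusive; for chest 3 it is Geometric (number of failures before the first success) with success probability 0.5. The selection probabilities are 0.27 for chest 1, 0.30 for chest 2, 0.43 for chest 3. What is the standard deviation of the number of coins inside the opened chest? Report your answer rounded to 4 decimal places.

2.4315

Per component, 1: μ=5.4, E[X²]=34.56; 2: μ=2.5, E[X²]=7.5; 3: μ=1, E[X²]=3.
E[X] = 0.27·5.4 + 0.3·2.5 + 0.43·1 = 2.638.
E[X²] = 0.27·34.56 + 0.3·7.5 + 0.43·3 = 12.8712.
Var(X) = E[X²] − (E[X])² = 12.8712 − 6.95904 = 5.91216.
SD(X) = √5.91216 = 2.43149.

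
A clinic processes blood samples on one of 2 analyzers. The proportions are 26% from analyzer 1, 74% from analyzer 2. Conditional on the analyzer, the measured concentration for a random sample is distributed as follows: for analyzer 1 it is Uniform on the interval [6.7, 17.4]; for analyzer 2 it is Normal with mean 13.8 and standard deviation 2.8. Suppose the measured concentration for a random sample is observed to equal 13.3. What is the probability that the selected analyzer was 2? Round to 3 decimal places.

0.810

Likelihoods f(13.3 | ·): 1: 0.0934579; 2: 0.140226.
Posterior ∝ prior × likelihood. Numerator for 2: 0.74·0.140226 = 0.103767.
Normalizing constant: 0.26·0.0934579 + 0.74·0.140226 = 0.128066.
P(2 | observation) = 0.103767 / 0.128066 = 0.810262.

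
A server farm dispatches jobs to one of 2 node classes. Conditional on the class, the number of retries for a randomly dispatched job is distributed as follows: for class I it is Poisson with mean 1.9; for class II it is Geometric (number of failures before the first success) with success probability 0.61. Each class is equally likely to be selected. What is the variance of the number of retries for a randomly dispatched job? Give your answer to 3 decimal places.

1.871

Per component, I: μ=1.9, E[X²]=5.51; II: μ=0.639344, E[X²]=1.45687.
E[X] = 0.5·1.9 + 0.5·0.639344 = 1.26967.
E[X²] = 0.5·5.51 + 0.5·1.45687 = 3.48343.
Var(X) = E[X²] − (E[X])² = 3.48343 − 1.61207 = 1.87137.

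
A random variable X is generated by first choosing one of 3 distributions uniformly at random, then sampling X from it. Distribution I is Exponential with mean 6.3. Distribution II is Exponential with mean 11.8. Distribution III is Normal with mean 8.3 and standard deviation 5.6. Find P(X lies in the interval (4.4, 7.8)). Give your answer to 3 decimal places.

0.200

Conditional on each component, P(4.4 < X < 7.8): I: 0.207438; II: 0.172421; III: 0.221347.
By total probability, P(4.4 < X < 7.8) = 0.333333·0.207438 + 0.333333·0.172421 + 0.333333·0.221347 = 0.200402.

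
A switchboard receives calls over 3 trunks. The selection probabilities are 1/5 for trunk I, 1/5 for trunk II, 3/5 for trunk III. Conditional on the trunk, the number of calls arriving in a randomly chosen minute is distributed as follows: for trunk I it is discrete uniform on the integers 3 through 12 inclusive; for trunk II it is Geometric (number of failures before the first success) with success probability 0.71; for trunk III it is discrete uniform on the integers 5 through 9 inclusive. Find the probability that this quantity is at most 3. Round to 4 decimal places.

Conditional on each trunk, P(X ≤ 3): I: 0.1; II: 0.992927; III: 0.
By total probability, P(X ≤ 3) = 0.2·0.1 + 0.2·0.992927 + 0.6·0 = 0.218585.

0.2186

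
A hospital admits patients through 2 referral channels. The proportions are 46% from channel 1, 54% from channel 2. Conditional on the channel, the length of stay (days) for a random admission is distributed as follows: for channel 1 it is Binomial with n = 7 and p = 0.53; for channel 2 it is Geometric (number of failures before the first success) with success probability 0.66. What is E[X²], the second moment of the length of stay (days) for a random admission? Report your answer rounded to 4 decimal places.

For each component E[X²] = Var + (mean)², giving 1: 15.5078; 2: 1.04591.
Overall E[X²] = 0.46·15.5078 + 0.54·1.04591 = 7.69838.

7.6984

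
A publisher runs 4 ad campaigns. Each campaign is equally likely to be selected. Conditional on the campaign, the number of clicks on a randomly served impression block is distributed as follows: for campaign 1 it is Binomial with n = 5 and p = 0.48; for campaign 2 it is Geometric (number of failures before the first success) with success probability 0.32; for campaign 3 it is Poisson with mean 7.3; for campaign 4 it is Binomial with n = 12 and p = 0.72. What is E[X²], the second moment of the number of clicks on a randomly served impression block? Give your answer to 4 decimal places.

For each component E[X²] = Var + (mean)², giving 1: 7.008; 2: 11.1562; 3: 60.59; 4: 77.0688.
Overall E[X²] = 0.25·7.008 + 0.25·11.1562 + 0.25·60.59 + 0.25·77.0688 = 38.9558.

38.9558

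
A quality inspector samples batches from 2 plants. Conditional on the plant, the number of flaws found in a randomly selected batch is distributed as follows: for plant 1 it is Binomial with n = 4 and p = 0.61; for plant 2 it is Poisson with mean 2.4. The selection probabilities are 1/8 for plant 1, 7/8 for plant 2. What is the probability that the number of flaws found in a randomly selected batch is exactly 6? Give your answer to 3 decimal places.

0.021

Conditional on each plant, P(X = 6): 1: 0; 2: 0.0240784.
By total probability, P(X = 6) = 0.125·0 + 0.875·0.0240784 = 0.0210686.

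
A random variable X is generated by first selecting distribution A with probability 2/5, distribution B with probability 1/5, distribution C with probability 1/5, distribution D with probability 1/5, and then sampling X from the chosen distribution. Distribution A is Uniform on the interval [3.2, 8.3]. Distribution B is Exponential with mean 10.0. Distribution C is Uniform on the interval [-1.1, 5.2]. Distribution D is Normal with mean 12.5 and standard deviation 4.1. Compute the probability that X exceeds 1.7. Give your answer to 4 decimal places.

Conditional on each component, P(X > 1.7): A: 1; B: 0.843665; C: 0.555556; D: 0.995783.
By total probability, P(X > 1.7) = 0.4·1 + 0.2·0.843665 + 0.2·0.555556 + 0.2·0.995783 = 0.879001.

0.8790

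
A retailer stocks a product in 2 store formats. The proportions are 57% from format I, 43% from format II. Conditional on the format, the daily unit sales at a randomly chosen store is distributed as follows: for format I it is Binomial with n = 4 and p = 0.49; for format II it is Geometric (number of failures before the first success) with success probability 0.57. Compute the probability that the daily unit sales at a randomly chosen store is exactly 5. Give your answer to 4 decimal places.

Conditional on each format, P(X = 5): I: 0; II: 0.00837948.
By total probability, P(X = 5) = 0.57·0 + 0.43·0.00837948 = 0.00360318.

0.0036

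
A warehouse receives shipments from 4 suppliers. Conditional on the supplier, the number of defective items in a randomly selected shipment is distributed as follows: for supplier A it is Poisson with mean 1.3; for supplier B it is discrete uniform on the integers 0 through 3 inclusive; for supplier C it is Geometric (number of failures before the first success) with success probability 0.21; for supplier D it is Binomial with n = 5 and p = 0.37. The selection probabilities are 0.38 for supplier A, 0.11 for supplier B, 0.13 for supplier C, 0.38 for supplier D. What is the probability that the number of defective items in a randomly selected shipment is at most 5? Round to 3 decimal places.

Conditional on each supplier, P(X ≤ 5): A: 0.997769; B: 1; C: 0.756913; D: 1.
By total probability, P(X ≤ 5) = 0.38·0.997769 + 0.11·1 + 0.13·0.756913 + 0.38·1 = 0.967551.

0.968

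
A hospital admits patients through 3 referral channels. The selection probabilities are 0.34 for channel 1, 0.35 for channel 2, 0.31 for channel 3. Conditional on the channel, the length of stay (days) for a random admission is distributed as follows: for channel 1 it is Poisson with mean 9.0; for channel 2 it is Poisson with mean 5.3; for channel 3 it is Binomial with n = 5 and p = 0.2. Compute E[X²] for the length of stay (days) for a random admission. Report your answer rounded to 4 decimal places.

For each component E[X²] = Var + (mean)², giving 1: 90; 2: 33.39; 3: 1.8.
Overall E[X²] = 0.34·90 + 0.35·33.39 + 0.31·1.8 = 42.8445.

42.8445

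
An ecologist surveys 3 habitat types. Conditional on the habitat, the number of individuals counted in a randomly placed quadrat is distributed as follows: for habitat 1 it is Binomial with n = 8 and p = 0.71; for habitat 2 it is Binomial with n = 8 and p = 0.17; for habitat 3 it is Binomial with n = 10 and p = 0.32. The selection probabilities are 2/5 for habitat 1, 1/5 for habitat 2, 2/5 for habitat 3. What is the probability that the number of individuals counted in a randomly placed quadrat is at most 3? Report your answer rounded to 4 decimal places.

Conditional on each habitat, P(X ≤ 3): 1: 0.0505362; 2: 0.967214; 3: 0.595637.
By total probability, P(X ≤ 3) = 0.4·0.0505362 + 0.2·0.967214 + 0.4·0.595637 = 0.451912.

0.4519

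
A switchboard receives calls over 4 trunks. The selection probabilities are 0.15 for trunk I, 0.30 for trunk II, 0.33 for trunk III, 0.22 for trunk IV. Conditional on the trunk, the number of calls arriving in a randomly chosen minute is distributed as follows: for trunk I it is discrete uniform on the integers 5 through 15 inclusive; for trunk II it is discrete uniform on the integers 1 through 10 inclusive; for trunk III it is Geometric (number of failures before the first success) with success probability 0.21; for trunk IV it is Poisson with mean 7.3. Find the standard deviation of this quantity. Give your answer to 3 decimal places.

3.999

Per component, I: μ=10, E[X²]=110; II: μ=5.5, E[X²]=38.5; III: μ=3.7619, E[X²]=32.0658; IV: μ=7.3, E[X²]=60.59.
E[X] = 0.15·10 + 0.3·5.5 + 0.33·3.7619 + 0.22·7.3 = 5.99743.
E[X²] = 0.15·110 + 0.3·38.5 + 0.33·32.0658 + 0.22·60.59 = 51.9615.
Var(X) = E[X²] − (E[X])² = 51.9615 − 35.9691 = 15.9924.
SD(X) = √15.9924 = 3.99904.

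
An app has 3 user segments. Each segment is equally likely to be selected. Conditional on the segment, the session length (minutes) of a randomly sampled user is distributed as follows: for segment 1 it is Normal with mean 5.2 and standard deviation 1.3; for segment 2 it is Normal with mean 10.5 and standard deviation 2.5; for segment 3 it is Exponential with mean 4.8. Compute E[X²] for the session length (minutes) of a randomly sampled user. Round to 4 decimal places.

63.7700

For each component E[X²] = Var + (mean)², giving 1: 28.73; 2: 116.5; 3: 46.08.
Overall E[X²] = 0.333333·28.73 + 0.333333·116.5 + 0.333333·46.08 = 63.77.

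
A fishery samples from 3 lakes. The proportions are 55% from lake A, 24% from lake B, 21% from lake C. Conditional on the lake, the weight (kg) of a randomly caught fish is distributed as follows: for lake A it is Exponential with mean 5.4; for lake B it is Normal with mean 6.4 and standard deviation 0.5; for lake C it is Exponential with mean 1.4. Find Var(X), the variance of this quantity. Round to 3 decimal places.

Per component, A: μ=5.4, E[X²]=58.32; B: μ=6.4, E[X²]=41.21; C: μ=1.4, E[X²]=3.92.
E[X] = 0.55·5.4 + 0.24·6.4 + 0.21·1.4 = 4.8.
E[X²] = 0.55·58.32 + 0.24·41.21 + 0.21·3.92 = 42.7896.
Var(X) = E[X²] − (E[X])² = 42.7896 − 23.04 = 19.7496.

19.750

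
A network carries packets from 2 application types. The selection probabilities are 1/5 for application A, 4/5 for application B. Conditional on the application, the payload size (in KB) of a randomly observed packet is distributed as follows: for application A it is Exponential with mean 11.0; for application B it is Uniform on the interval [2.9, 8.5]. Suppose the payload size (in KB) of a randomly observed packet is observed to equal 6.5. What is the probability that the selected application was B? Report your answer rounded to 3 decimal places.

Likelihoods f(6.5 | ·): A: 0.0503476; B: 0.178571.
Posterior ∝ prior × likelihood. Numerator for B: 0.8·0.178571 = 0.142857.
Normalizing constant: 0.2·0.0503476 + 0.8·0.178571 = 0.152927.
P(B | observation) = 0.142857 / 0.152927 = 0.934155.

0.934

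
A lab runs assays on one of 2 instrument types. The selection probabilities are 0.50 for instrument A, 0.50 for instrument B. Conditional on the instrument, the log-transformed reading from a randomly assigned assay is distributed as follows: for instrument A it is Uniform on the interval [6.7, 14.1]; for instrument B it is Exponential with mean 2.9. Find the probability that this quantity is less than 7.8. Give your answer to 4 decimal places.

Conditional on each instrument, P(X < 7.8): A: 0.148649; B: 0.932096.
By total probability, P(X < 7.8) = 0.5·0.148649 + 0.5·0.932096 = 0.540372.

0.5404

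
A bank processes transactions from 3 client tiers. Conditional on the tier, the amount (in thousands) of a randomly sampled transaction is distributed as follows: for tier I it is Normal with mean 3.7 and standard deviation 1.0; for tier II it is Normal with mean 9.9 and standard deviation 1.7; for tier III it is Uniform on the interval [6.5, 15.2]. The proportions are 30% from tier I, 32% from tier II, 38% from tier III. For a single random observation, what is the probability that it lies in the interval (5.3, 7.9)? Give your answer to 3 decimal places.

0.115

Conditional on each tier, P(5.3 < X < 7.9): I: 0.0547859; II: 0.116297; III: 0.16092.
By total probability, P(5.3 < X < 7.9) = 0.3·0.0547859 + 0.32·0.116297 + 0.38·0.16092 = 0.1148.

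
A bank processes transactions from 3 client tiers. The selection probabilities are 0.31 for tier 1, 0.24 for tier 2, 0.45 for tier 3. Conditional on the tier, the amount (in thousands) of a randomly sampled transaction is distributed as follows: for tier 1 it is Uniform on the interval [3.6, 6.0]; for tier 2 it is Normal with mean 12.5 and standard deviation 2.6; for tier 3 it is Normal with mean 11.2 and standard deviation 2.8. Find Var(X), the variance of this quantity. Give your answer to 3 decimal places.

15.607

Per component, 1: μ=4.8, E[X²]=23.52; 2: μ=12.5, E[X²]=163.01; 3: μ=11.2, E[X²]=133.28.
E[X] = 0.31·4.8 + 0.24·12.5 + 0.45·11.2 = 9.528.
E[X²] = 0.31·23.52 + 0.24·163.01 + 0.45·133.28 = 106.39.
Var(X) = E[X²] − (E[X])² = 106.39 − 90.7828 = 15.6068.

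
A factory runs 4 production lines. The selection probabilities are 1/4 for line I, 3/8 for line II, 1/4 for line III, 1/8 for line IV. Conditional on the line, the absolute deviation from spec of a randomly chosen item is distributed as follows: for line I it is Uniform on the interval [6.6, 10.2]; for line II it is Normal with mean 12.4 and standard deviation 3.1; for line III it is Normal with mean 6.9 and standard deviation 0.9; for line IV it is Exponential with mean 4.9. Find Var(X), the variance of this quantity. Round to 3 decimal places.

14.699

Per component, I: μ=8.4, E[X²]=71.64; II: μ=12.4, E[X²]=163.37; III: μ=6.9, E[X²]=48.42; IV: μ=4.9, E[X²]=48.02.
E[X] = 0.25·8.4 + 0.375·12.4 + 0.25·6.9 + 0.125·4.9 = 9.0875.
E[X²] = 0.25·71.64 + 0.375·163.37 + 0.25·48.42 + 0.125·48.02 = 97.2813.
Var(X) = E[X²] − (E[X])² = 97.2813 − 82.5827 = 14.6986.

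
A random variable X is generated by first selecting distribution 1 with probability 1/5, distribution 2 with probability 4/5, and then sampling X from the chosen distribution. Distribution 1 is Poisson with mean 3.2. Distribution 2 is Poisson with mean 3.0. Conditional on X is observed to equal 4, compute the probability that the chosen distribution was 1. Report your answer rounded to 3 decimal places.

0.209

Likelihoods P(X=4 | ·): 1: 0.178093; 2: 0.168031.
Posterior ∝ prior × likelihood. Numerator for 1: 0.2·0.178093 = 0.0356186.
Normalizing constant: 0.2·0.178093 + 0.8·0.168031 = 0.170044.
P(1 | observation) = 0.0356186 / 0.170044 = 0.209467.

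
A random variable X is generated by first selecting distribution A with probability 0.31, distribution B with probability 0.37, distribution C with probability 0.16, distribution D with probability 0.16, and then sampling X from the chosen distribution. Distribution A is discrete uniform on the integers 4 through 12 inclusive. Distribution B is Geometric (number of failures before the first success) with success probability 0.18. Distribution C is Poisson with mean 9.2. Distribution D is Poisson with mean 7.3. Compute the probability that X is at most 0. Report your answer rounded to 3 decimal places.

Conditional on each component, P(X ≤ 0): A: 0; B: 0.18; C: 0.000101039; D: 0.000675539.
By total probability, P(X ≤ 0) = 0.31·0 + 0.37·0.18 + 0.16·0.000101039 + 0.16·0.000675539 = 0.0667243.

0.067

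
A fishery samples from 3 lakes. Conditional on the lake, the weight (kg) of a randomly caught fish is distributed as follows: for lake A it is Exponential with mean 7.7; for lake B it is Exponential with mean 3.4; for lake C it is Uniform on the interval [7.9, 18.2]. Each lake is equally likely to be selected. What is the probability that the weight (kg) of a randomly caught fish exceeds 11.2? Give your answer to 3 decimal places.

0.317

Conditional on each lake, P(X > 11.2): A: 0.233506; B: 0.0371008; C: 0.679612.
By total probability, P(X > 11.2) = 0.333333·0.233506 + 0.333333·0.0371008 + 0.333333·0.679612 = 0.31674.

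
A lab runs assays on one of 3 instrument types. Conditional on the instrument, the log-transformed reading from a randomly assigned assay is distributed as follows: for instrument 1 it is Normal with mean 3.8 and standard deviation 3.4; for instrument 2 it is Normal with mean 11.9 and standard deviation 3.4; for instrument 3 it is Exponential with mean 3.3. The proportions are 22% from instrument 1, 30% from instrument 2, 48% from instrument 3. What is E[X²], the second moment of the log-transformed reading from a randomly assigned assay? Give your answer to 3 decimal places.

62.125

For each component E[X²] = Var + (mean)², giving 1: 26; 2: 153.17; 3: 21.78.
Overall E[X²] = 0.22·26 + 0.3·153.17 + 0.48·21.78 = 62.1254.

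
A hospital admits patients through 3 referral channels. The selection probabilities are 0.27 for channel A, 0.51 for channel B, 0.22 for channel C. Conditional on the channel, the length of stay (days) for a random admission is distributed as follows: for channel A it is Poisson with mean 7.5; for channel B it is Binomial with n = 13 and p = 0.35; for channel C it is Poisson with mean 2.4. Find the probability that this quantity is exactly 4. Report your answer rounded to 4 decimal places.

Conditional on each channel, P(X = 4): A: 0.0729164; B: 0.222228; C: 0.125408.
By total probability, P(X = 4) = 0.27·0.0729164 + 0.51·0.222228 + 0.22·0.125408 = 0.160613.

0.1606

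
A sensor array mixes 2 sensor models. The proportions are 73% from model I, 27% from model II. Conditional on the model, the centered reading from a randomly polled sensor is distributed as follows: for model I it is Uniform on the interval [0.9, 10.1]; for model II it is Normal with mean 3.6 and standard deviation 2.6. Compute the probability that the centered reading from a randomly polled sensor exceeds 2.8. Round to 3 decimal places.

0.747

Conditional on each model, P(X > 2.8): I: 0.793478; II: 0.620842.
By total probability, P(X > 2.8) = 0.73·0.793478 + 0.27·0.620842 = 0.746866.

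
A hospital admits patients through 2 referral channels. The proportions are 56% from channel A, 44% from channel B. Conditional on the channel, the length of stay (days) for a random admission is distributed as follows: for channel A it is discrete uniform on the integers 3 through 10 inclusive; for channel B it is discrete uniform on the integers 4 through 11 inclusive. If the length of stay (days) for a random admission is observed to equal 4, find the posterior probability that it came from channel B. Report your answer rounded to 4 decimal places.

Likelihoods P(X=4 | ·): A: 0.125; B: 0.125.
Posterior ∝ prior × likelihood. Numerator for B: 0.44·0.125 = 0.055.
Normalizing constant: 0.56·0.125 + 0.44·0.125 = 0.125.
P(B | observation) = 0.055 / 0.125 = 0.44.

0.4400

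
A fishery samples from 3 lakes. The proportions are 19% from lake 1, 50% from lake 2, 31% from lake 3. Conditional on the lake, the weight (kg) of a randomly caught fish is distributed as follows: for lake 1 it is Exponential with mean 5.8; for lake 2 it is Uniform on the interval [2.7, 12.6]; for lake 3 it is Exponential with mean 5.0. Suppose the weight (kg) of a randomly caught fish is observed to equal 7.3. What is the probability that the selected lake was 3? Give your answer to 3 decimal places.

Likelihoods f(7.3 | ·): 1: 0.0489734; 2: 0.10101; 3: 0.0464473.
Posterior ∝ prior × likelihood. Numerator for 3: 0.31·0.0464473 = 0.0143986.
Normalizing constant: 0.19·0.0489734 + 0.5·0.10101 + 0.31·0.0464473 = 0.0742086.
P(3 | observation) = 0.0143986 / 0.0742086 = 0.194029.

0.194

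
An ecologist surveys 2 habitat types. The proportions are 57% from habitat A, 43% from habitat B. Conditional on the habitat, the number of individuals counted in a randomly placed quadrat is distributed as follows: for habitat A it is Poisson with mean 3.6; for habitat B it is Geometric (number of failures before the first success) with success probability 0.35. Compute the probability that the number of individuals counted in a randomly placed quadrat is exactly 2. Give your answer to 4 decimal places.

Conditional on each habitat, P(X = 2): A: 0.177058; B: 0.147875.
By total probability, P(X = 2) = 0.57·0.177058 + 0.43·0.147875 = 0.164509.

0.1645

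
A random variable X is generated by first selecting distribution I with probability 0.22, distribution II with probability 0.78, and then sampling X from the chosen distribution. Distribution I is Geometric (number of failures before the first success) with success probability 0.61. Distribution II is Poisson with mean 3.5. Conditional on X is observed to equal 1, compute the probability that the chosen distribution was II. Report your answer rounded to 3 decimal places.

Likelihoods P(X=1 | ·): I: 0.2379; II: 0.105691.
Posterior ∝ prior × likelihood. Numerator for II: 0.78·0.105691 = 0.0824389.
Normalizing constant: 0.22·0.2379 + 0.78·0.105691 = 0.134777.
P(II | observation) = 0.0824389 / 0.134777 = 0.611669.

0.612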